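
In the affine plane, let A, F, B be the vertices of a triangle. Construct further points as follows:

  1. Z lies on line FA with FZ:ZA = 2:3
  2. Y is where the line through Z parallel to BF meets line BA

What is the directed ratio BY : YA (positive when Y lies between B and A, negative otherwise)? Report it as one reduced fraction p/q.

Work in coordinates with A = (0, 0), F = (1, 0), B = (0, 1).
1. Z lies on line FA with FZ:ZA = 2:3 ⇒ Z = (3/5, 0)
2. Y is where the line through Z parallel to BF meets line BA ⇒ Y = (0, 3/5)
Y = B + t·(A−B) with t = 2/5, so BY:YA = t:(1−t) = 2/5:3/5

BY:YA = 2/3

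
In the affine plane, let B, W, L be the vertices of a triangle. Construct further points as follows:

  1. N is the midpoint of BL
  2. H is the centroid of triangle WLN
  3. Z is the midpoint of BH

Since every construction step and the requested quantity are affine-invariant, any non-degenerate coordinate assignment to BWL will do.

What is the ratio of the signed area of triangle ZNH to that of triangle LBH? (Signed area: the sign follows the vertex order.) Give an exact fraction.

[ZNH]:[LBH] = -1/4

Work in coordinates with B = (0, 0), W = (1, 0), L = (0, 1).
1. N is the midpoint of BL ⇒ N = (0, 1/2)
2. H is the centroid of triangle WLN ⇒ H = (1/3, 1/2)
3. Z is the midpoint of BH ⇒ Z = (1/6, 1/4)
2·[ZNH] = -1/12, 2·[LBH] = 1/3
[ZNH]:[LBH] = -1/12:1/3 = -1/4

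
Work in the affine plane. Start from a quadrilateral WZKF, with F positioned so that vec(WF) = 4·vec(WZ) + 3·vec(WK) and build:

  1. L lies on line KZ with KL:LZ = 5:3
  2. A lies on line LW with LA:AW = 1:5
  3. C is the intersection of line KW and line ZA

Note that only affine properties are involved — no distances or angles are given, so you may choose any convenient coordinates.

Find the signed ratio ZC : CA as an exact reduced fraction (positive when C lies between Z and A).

ZC:CA = -48/25

Set W = (0, 0), Z = (1, 0), K = (0, 1), F = (4, 3); any affine frame gives the same invariant.
1. L lies on line KZ with KL:LZ = 5:3 ⇒ L = (5/8, 3/8)
2. A lies on line LW with LA:AW = 1:5 ⇒ A = (25/48, 5/16)
3. C is the intersection of line KW and line ZA ⇒ C = (0, 15/23)
C = Z + t·(A−Z) with t = 48/23, so ZC:CA = t:(1−t) = 48/23:-25/23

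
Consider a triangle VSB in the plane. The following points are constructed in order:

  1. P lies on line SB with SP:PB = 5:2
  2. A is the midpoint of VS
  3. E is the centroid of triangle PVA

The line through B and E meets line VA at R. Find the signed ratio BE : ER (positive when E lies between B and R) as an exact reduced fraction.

BE:ER = 16/5

Choose coordinates V = (0, 0), S = (1, 0), B = (0, 1).
1. P lies on line SB with SP:PB = 5:2 ⇒ P = (2/7, 5/7)
2. A is the midpoint of VS ⇒ A = (1/2, 0)
3. E is the centroid of triangle PVA ⇒ E = (11/42, 5/21)
line BE meets VA at R = (11/32, 0)
E = B + t·(R−B) with t = 16/21, so BE:ER = 16/21:5/21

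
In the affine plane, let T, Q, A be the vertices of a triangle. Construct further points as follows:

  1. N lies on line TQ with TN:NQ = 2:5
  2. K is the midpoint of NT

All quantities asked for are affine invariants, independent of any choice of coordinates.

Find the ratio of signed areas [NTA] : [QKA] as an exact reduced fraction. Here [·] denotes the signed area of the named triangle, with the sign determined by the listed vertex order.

Choose coordinates T = (0, 0), Q = (1, 0), A = (0, 1).
1. N lies on line TQ with TN:NQ = 2:5 ⇒ N = (2/7, 0)
2. K is the midpoint of NT ⇒ K = (1/7, 0)
2·[NTA] = -2/7, 2·[QKA] = -6/7
[NTA]:[QKA] = -2/7:-6/7 = 1/3

[NTA]:[QKA] = 1/3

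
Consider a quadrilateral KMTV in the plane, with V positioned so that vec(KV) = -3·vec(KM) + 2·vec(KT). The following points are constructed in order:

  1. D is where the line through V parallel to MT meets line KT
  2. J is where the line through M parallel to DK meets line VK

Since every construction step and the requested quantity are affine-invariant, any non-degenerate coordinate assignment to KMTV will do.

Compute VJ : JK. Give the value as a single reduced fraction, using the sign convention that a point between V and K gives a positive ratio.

VJ:JK = -4

Work in coordinates with K = (0, 0), M = (1, 0), T = (0, 1), V = (-3, 2).
1. D is where the line through V parallel to MT meets line KT ⇒ D = (0, -1)
2. J is where the line through M parallel to DK meets line VK ⇒ J = (1, -2/3)
J = V + t·(K−V) with t = 4/3, so VJ:JK = t:(1−t) = 4/3:-1/3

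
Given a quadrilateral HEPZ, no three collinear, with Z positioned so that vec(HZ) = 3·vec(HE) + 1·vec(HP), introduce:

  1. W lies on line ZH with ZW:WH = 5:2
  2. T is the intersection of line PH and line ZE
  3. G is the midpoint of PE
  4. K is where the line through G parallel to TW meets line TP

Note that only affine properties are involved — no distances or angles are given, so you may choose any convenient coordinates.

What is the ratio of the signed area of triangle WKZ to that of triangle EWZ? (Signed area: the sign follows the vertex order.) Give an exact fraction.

Work in coordinates with H = (0, 0), E = (1, 0), P = (0, 1), Z = (3, 1).
1. W lies on line ZH with ZW:WH = 5:2 ⇒ W = (6/7, 2/7)
2. T is the intersection of line PH and line ZE ⇒ T = (0, -1/2)
3. G is the midpoint of PE ⇒ G = (1/2, 1/2)
4. K is where the line through G parallel to TW meets line TP ⇒ K = (0, 1/24)
2·[WKZ] = -5/56, 2·[EWZ] = -5/7
[WKZ]:[EWZ] = -5/56:-5/7 = 1/8

[WKZ]:[EWZ] = 1/8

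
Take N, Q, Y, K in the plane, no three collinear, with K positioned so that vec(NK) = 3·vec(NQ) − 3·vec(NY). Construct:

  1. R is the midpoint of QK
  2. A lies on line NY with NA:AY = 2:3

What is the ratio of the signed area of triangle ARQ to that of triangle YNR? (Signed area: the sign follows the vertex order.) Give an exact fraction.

[ARQ]:[YNR] = 11/20

Work in coordinates with N = (0, 0), Q = (1, 0), Y = (0, 1), K = (3, -3).
1. R is the midpoint of QK ⇒ R = (2, -3/2)
2. A lies on line NY with NA:AY = 2:3 ⇒ A = (0, 2/5)
2·[ARQ] = 11/10, 2·[YNR] = 2
[ARQ]:[YNR] = 11/10:2 = 11/20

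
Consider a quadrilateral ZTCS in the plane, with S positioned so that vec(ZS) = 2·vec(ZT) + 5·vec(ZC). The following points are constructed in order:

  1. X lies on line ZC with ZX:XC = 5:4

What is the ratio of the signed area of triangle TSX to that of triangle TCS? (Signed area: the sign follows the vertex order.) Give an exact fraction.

Choose coordinates Z = (0, 0), T = (1, 0), C = (0, 1), S = (2, 5).
1. X lies on line ZC with ZX:XC = 5:4 ⇒ X = (0, 5/9)
2·[TSX] = 50/9, 2·[TCS] = -6
[TSX]:[TCS] = 50/9:-6 = -25/27

[TSX]:[TCS] = -25/27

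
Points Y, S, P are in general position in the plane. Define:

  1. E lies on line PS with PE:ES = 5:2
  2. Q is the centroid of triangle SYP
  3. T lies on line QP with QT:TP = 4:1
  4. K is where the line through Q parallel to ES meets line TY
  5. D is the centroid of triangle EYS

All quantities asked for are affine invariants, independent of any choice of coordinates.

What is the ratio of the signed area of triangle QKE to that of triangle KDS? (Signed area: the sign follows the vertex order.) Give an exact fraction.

Set Y = (0, 0), S = (1, 0), P = (0, 1); any affine frame gives the same invariant.
1. E lies on line PS with PE:ES = 5:2 ⇒ E = (5/7, 2/7)
2. Q is the centroid of triangle SYP ⇒ Q = (1/3, 1/3)
3. T lies on line QP with QT:TP = 4:1 ⇒ T = (1/15, 13/15)
4. K is where the line through Q parallel to ES meets line TY ⇒ K = (1/21, 13/21)
5. D is the centroid of triangle EYS ⇒ D = (4/7, 2/21)
2·[QKE] = -2/21, 2·[KDS] = 11/63
[QKE]:[KDS] = -2/21:11/63 = -6/11

[QKE]:[KDS] = -6/11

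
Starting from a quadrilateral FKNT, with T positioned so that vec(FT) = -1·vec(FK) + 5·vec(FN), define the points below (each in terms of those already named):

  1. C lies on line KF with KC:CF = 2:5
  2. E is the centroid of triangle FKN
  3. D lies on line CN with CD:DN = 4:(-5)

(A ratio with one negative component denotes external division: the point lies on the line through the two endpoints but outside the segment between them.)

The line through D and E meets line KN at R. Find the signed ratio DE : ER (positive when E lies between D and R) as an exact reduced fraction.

DE:ER = 23/7

Assign F = (0, 0), K = (1, 0), N = (0, 1), T = (-1, 5) — the answer is frame-independent, so this choice is without loss of generality.
1. C lies on line KF with KC:CF = 2:5 ⇒ C = (5/7, 0)
2. E is the centroid of triangle FKN ⇒ E = (1/3, 1/3)
3. D lies on line CN with CD:DN = 4:(-5) ⇒ D = (25/7, -4)
line DE meets KN at R = (-15/23, 38/23)
E = D + t·(R−D) with t = 23/30, so DE:ER = 23/30:7/30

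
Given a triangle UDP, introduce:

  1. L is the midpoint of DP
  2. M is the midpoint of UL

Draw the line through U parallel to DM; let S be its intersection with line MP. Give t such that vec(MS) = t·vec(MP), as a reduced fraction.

Choose coordinates U = (0, 0), D = (1, 0), P = (0, 1).
1. L is the midpoint of DP ⇒ L = (1/2, 1/2)
2. M is the midpoint of UL ⇒ M = (1/4, 1/4)
through U parallel to DM: direction (-3/4, 1/4); meets MP at S = (3/8, -1/8)
S = M + t·(P−M) with t = -1/2

t = -1/2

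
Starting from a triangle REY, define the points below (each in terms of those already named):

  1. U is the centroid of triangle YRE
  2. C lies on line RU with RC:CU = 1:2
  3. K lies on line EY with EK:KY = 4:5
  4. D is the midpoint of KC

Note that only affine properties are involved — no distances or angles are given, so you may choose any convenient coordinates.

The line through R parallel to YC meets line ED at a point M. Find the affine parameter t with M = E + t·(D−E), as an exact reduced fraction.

Choose coordinates R = (0, 0), E = (1, 0), Y = (0, 1).
1. U is the centroid of triangle YRE ⇒ U = (1/3, 1/3)
2. C lies on line RU with RC:CU = 1:2 ⇒ C = (1/9, 1/9)
3. K lies on line EY with EK:KY = 4:5 ⇒ K = (5/9, 4/9)
4. D is the midpoint of KC ⇒ D = (1/3, 5/18)
through R parallel to YC: direction (1/9, -8/9); meets ED at M = (-5/91, 40/91)
M = E + t·(D−E) with t = 144/91

t = 144/91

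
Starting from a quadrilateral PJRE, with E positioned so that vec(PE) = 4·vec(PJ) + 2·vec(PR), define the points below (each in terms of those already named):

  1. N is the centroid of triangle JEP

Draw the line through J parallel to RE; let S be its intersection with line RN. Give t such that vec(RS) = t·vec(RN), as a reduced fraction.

t = 5/3

Choose coordinates P = (0, 0), J = (1, 0), R = (0, 1), E = (4, 2).
1. N is the centroid of triangle JEP ⇒ N = (5/3, 2/3)
through J parallel to RE: direction (4, 1); meets RN at S = (25/9, 4/9)
S = R + t·(N−R) with t = 5/3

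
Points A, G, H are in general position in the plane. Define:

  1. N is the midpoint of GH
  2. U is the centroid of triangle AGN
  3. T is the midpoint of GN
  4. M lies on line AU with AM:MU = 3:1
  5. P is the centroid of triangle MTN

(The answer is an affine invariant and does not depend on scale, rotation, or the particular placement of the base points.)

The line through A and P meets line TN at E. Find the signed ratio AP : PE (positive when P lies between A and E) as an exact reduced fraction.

AP:PE = 5

Work in coordinates with A = (0, 0), G = (1, 0), H = (0, 1).
1. N is the midpoint of GH ⇒ N = (1/2, 1/2)
2. U is the centroid of triangle AGN ⇒ U = (1/2, 1/6)
3. T is the midpoint of GN ⇒ T = (3/4, 1/4)
4. M lies on line AU with AM:MU = 3:1 ⇒ M = (3/8, 1/8)
5. P is the centroid of triangle MTN ⇒ P = (13/24, 7/24)
line AP meets TN at E = (13/20, 7/20)
P = A + t·(E−A) with t = 5/6, so AP:PE = 5/6:1/6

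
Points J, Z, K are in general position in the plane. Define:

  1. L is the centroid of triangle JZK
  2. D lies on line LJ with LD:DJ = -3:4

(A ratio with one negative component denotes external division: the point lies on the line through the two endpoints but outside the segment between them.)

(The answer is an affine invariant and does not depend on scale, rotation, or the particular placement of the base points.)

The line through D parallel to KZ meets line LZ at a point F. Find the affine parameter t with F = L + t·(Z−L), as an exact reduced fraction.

t = 6

Work in coordinates with J = (0, 0), Z = (1, 0), K = (0, 1).
1. L is the centroid of triangle JZK ⇒ L = (1/3, 1/3)
2. D lies on line LJ with LD:DJ = -3:4 ⇒ D = (4/3, 4/3)
through D parallel to KZ: direction (1, -1); meets LZ at F = (13/3, -5/3)
F = L + t·(Z−L) with t = 6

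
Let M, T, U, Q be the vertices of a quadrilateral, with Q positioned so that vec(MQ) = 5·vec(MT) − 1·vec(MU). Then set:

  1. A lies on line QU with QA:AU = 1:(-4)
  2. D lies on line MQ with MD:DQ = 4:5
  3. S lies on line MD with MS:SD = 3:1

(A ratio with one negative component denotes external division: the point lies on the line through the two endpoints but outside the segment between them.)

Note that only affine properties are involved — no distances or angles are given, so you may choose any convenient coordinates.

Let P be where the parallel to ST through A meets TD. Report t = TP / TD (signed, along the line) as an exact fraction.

t = 7

Assign M = (0, 0), T = (1, 0), U = (0, 1), Q = (5, -1) — the answer is frame-independent, so this choice is without loss of generality.
1. A lies on line QU with QA:AU = 1:(-4) ⇒ A = (20/3, -5/3)
2. D lies on line MQ with MD:DQ = 4:5 ⇒ D = (20/9, -4/9)
3. S lies on line MD with MS:SD = 3:1 ⇒ S = (5/3, -1/3)
through A parallel to ST: direction (-2/3, 1/3); meets TD at P = (86/9, -28/9)
P = T + t·(D−T) with t = 7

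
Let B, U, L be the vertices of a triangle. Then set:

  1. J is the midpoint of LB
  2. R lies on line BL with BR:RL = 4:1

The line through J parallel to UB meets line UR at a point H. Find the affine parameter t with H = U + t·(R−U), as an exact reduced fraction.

t = 5/8

Set B = (0, 0), U = (1, 0), L = (0, 1); any affine frame gives the same invariant.
1. J is the midpoint of LB ⇒ J = (0, 1/2)
2. R lies on line BL with BR:RL = 4:1 ⇒ R = (0, 4/5)
through J parallel to UB: direction (-1, 0); meets UR at H = (3/8, 1/2)
H = U + t·(R−U) with t = 5/8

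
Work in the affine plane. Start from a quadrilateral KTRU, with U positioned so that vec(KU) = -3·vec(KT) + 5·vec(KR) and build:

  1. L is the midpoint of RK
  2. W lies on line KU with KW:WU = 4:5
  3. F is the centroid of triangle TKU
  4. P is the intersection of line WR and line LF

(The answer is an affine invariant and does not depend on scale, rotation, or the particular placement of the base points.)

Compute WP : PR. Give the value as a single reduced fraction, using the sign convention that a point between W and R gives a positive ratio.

WP:PR = 11/9

Choose coordinates K = (0, 0), T = (1, 0), R = (0, 1), U = (-3, 5).
1. L is the midpoint of RK ⇒ L = (0, 1/2)
2. W lies on line KU with KW:WU = 4:5 ⇒ W = (-4/3, 20/9)
3. F is the centroid of triangle TKU ⇒ F = (-2/3, 5/3)
4. P is the intersection of line WR and line LF ⇒ P = (-3/5, 31/20)
P = W + t·(R−W) with t = 11/20, so WP:PR = t:(1−t) = 11/20:9/20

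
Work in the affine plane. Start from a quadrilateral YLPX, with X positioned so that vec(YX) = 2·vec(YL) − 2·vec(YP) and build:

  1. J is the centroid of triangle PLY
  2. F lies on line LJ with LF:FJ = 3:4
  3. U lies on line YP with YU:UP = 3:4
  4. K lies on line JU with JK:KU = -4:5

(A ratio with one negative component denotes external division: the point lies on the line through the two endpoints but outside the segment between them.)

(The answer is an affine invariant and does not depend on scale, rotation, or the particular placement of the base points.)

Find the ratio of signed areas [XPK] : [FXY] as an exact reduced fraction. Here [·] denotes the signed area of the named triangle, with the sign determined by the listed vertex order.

Assign Y = (0, 0), L = (1, 0), P = (0, 1), X = (2, -2) — the answer is frame-independent, so this choice is without loss of generality.
1. J is the centroid of triangle PLY ⇒ J = (1/3, 1/3)
2. F lies on line LJ with LF:FJ = 3:4 ⇒ F = (5/7, 1/7)
3. U lies on line YP with YU:UP = 3:4 ⇒ U = (0, 3/7)
4. K lies on line JU with JK:KU = -4:5 ⇒ K = (5/3, -1/21)
2·[XPK] = -61/21, 2·[FXY] = -12/7
[XPK]:[FXY] = -61/21:-12/7 = 61/36

[XPK]:[FXY] = 61/36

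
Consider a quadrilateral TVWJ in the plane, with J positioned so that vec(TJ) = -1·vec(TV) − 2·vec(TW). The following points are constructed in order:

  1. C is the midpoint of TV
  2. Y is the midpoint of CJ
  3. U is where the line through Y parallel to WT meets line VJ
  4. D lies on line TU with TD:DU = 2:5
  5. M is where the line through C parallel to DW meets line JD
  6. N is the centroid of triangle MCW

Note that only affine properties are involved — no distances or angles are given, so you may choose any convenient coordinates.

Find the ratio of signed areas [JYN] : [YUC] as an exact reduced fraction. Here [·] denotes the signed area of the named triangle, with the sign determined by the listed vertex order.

Work in coordinates with T = (0, 0), V = (1, 0), W = (0, 1), J = (-1, -2).
1. C is the midpoint of TV ⇒ C = (1/2, 0)
2. Y is the midpoint of CJ ⇒ Y = (-1/4, -1)
3. U is where the line through Y parallel to WT meets line VJ ⇒ U = (-1/4, -5/4)
4. D lies on line TU with TD:DU = 2:5 ⇒ D = (-1/14, -5/14)
5. M is where the line through C parallel to DW meets line JD ⇒ M = (241/448, 323/448)
6. N is the centroid of triangle MCW ⇒ N = (155/448, 257/448)
2·[JYN] = 1047/1792, 2·[YUC] = 3/16
[JYN]:[YUC] = 1047/1792:3/16 = 349/112

[JYN]:[YUC] = 349/112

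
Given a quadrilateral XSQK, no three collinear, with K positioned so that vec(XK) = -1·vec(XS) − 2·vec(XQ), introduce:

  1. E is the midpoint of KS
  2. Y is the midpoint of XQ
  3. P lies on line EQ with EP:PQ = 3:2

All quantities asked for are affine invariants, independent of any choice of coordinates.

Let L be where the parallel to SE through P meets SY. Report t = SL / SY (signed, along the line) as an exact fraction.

t = 4/5

Work in coordinates with X = (0, 0), S = (1, 0), Q = (0, 1), K = (-1, -2).
1. E is the midpoint of KS ⇒ E = (0, -1)
2. Y is the midpoint of XQ ⇒ Y = (0, 1/2)
3. P lies on line EQ with EP:PQ = 3:2 ⇒ P = (0, 1/5)
through P parallel to SE: direction (-1, -1); meets SY at L = (1/5, 2/5)
L = S + t·(Y−S) with t = 4/5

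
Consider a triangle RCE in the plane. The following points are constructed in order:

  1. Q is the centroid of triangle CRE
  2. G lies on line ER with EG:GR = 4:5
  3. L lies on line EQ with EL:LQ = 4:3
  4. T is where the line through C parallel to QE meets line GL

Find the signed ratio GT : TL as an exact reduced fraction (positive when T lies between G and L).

GT:TL = -13/9

Choose coordinates R = (0, 0), C = (1, 0), E = (0, 1).
1. Q is the centroid of triangle CRE ⇒ Q = (1/3, 1/3)
2. G lies on line ER with EG:GR = 4:5 ⇒ G = (0, 5/9)
3. L lies on line EQ with EL:LQ = 4:3 ⇒ L = (4/21, 13/21)
4. T is where the line through C parallel to QE meets line GL ⇒ T = (13/21, 16/21)
T = G + t·(L−G) with t = 13/4, so GT:TL = t:(1−t) = 13/4:-9/4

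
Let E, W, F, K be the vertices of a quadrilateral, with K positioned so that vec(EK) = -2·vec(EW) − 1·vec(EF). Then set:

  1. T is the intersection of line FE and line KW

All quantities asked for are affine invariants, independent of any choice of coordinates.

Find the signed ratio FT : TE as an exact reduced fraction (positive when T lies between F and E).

FT:TE = -4

Assign E = (0, 0), W = (1, 0), F = (0, 1), K = (-2, -1) — the answer is frame-independent, so this choice is without loss of generality.
1. T is the intersection of line FE and line KW ⇒ T = (0, -1/3)
T = F + t·(E−F) with t = 4/3, so FT:TE = t:(1−t) = 4/3:-1/3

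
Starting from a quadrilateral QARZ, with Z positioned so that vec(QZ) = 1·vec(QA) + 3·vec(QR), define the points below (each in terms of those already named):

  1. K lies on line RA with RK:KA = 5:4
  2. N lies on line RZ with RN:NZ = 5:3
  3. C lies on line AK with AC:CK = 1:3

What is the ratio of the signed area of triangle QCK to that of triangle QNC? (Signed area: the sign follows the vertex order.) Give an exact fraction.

Work in coordinates with Q = (0, 0), A = (1, 0), R = (0, 1), Z = (1, 3).
1. K lies on line RA with RK:KA = 5:4 ⇒ K = (5/9, 4/9)
2. N lies on line RZ with RN:NZ = 5:3 ⇒ N = (5/8, 9/4)
3. C lies on line AK with AC:CK = 1:3 ⇒ C = (8/9, 1/9)
2·[QCK] = 1/3, 2·[QNC] = -139/72
[QCK]:[QNC] = 1/3:-139/72 = -24/139

[QCK]:[QNC] = -24/139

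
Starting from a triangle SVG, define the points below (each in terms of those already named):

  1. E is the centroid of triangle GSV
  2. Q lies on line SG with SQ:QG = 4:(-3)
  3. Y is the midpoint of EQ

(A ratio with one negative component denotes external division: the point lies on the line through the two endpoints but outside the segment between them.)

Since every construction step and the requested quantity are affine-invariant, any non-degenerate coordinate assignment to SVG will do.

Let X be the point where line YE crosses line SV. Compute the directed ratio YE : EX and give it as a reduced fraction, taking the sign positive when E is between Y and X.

YE:EX = 11/2

Assign S = (0, 0), V = (1, 0), G = (0, 1) — the answer is frame-independent, so this choice is without loss of generality.
1. E is the centroid of triangle GSV ⇒ E = (1/3, 1/3)
2. Q lies on line SG with SQ:QG = 4:(-3) ⇒ Q = (0, 4)
3. Y is the midpoint of EQ ⇒ Y = (1/6, 13/6)
line YE meets SV at X = (4/11, 0)
E = Y + t·(X−Y) with t = 11/13, so YE:EX = 11/13:2/13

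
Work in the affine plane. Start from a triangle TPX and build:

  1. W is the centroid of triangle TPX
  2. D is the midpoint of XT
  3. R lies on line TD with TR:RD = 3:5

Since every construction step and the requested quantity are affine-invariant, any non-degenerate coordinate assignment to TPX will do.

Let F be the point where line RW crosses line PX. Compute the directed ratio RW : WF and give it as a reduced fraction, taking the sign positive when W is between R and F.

RW:WF = 23/16

Work in coordinates with T = (0, 0), P = (1, 0), X = (0, 1).
1. W is the centroid of triangle TPX ⇒ W = (1/3, 1/3)
2. D is the midpoint of XT ⇒ D = (0, 1/2)
3. R lies on line TD with TR:RD = 3:5 ⇒ R = (0, 3/16)
line RW meets PX at F = (13/23, 10/23)
W = R + t·(F−R) with t = 23/39, so RW:WF = 23/39:16/39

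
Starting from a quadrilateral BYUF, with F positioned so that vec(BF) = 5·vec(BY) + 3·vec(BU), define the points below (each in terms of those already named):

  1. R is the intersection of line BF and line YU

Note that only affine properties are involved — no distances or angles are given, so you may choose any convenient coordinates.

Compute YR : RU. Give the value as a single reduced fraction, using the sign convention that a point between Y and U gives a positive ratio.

YR:RU = 3/5

Assign B = (0, 0), Y = (1, 0), U = (0, 1), F = (5, 3) — the answer is frame-independent, so this choice is without loss of generality.
1. R is the intersection of line BF and line YU ⇒ R = (5/8, 3/8)
R = Y + t·(U−Y) with t = 3/8, so YR:RU = t:(1−t) = 3/8:5/8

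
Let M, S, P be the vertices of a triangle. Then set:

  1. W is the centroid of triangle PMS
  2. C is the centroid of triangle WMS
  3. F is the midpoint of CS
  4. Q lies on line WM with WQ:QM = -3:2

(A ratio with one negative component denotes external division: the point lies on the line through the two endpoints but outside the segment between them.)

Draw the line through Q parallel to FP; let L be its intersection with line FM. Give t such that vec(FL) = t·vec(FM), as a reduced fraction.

Assign M = (0, 0), S = (1, 0), P = (0, 1) — the answer is frame-independent, so this choice is without loss of generality.
1. W is the centroid of triangle PMS ⇒ W = (1/3, 1/3)
2. C is the centroid of triangle WMS ⇒ C = (4/9, 1/9)
3. F is the midpoint of CS ⇒ F = (13/18, 1/18)
4. Q lies on line WM with WQ:QM = -3:2 ⇒ Q = (-2/3, -2/3)
through Q parallel to FP: direction (-13/18, 17/18); meets FM at L = (-10/9, -10/117)
L = F + t·(M−F) with t = 33/13

t = 33/13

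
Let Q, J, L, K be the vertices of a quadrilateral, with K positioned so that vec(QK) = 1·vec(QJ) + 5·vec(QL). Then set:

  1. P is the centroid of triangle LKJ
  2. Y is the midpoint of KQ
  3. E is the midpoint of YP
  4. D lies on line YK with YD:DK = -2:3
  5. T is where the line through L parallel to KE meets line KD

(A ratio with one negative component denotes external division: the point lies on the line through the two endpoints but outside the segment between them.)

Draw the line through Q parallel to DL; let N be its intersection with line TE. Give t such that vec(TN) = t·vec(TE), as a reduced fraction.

Work in coordinates with Q = (0, 0), J = (1, 0), L = (0, 1), K = (1, 5).
1. P is the centroid of triangle LKJ ⇒ P = (2/3, 2)
2. Y is the midpoint of KQ ⇒ Y = (1/2, 5/2)
3. E is the midpoint of YP ⇒ E = (7/12, 9/4)
4. D lies on line YK with YD:DK = -2:3 ⇒ D = (-1/2, -5/2)
5. T is where the line through L parallel to KE meets line KD ⇒ T = (-5/8, -25/8)
through Q parallel to DL: direction (1/2, 7/2); meets TE at N = (-5/37, -35/37)
N = T + t·(E−T) with t = 15/37

t = 15/37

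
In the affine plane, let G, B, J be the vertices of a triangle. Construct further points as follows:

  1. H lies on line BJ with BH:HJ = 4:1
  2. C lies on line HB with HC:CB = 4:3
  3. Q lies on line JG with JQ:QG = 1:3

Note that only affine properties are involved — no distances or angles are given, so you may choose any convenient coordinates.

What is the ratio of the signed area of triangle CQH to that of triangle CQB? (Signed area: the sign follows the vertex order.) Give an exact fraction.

[CQH]:[CQB] = -4/3

Choose coordinates G = (0, 0), B = (1, 0), J = (0, 1).
1. H lies on line BJ with BH:HJ = 4:1 ⇒ H = (1/5, 4/5)
2. C lies on line HB with HC:CB = 4:3 ⇒ C = (23/35, 12/35)
3. Q lies on line JG with JQ:QG = 1:3 ⇒ Q = (0, 3/4)
2·[CQH] = -4/35, 2·[CQB] = 3/35
[CQH]:[CQB] = -4/35:3/35 = -4/3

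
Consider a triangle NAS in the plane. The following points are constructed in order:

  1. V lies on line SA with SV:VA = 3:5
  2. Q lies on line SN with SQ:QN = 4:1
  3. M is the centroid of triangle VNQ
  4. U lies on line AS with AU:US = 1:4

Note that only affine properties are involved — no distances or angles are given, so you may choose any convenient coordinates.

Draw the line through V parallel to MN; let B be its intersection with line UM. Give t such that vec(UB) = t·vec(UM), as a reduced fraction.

t = 34/39

Work in coordinates with N = (0, 0), A = (1, 0), S = (0, 1).
1. V lies on line SA with SV:VA = 3:5 ⇒ V = (3/8, 5/8)
2. Q lies on line SN with SQ:QN = 4:1 ⇒ Q = (0, 1/5)
3. M is the centroid of triangle VNQ ⇒ M = (1/8, 11/40)
4. U lies on line AS with AU:US = 1:4 ⇒ U = (4/5, 1/5)
through V parallel to MN: direction (-1/8, -11/40); meets UM at B = (11/52, 69/260)
B = U + t·(M−U) with t = 34/39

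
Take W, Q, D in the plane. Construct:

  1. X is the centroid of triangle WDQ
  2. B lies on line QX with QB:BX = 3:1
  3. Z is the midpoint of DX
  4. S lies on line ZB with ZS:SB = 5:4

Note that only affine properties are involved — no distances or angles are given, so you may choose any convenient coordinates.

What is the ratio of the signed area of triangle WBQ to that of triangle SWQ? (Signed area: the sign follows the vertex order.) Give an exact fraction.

Assign W = (0, 0), Q = (1, 0), D = (0, 1) — the answer is frame-independent, so this choice is without loss of generality.
1. X is the centroid of triangle WDQ ⇒ X = (1/3, 1/3)
2. B lies on line QX with QB:BX = 3:1 ⇒ B = (1/2, 1/4)
3. Z is the midpoint of DX ⇒ Z = (1/6, 2/3)
4. S lies on line ZB with ZS:SB = 5:4 ⇒ S = (19/54, 47/108)
2·[WBQ] = -1/4, 2·[SWQ] = 47/108
[WBQ]:[SWQ] = -1/4:47/108 = -27/47

[WBQ]:[SWQ] = -27/47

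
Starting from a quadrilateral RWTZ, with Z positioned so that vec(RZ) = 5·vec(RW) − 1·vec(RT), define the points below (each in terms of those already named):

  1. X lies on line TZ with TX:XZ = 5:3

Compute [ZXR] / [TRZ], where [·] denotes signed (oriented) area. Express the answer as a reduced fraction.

Set R = (0, 0), W = (1, 0), T = (0, 1), Z = (5, -1); any affine frame gives the same invariant.
1. X lies on line TZ with TX:XZ = 5:3 ⇒ X = (25/8, -1/4)
2·[ZXR] = 15/8, 2·[TRZ] = 5
[ZXR]:[TRZ] = 15/8:5 = 3/8

[ZXR]:[TRZ] = 3/8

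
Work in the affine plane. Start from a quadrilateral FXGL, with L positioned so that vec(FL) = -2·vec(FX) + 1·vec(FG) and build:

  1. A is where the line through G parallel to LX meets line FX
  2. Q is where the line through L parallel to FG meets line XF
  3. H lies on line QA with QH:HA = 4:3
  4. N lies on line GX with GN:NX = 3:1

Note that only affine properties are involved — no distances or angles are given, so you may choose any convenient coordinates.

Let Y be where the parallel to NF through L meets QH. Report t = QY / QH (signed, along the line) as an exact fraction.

Assign F = (0, 0), X = (1, 0), G = (0, 1), L = (-2, 1) — the answer is frame-independent, so this choice is without loss of generality.
1. A is where the line through G parallel to LX meets line FX ⇒ A = (3, 0)
2. Q is where the line through L parallel to FG meets line XF ⇒ Q = (-2, 0)
3. H lies on line QA with QH:HA = 4:3 ⇒ H = (6/7, 0)
4. N lies on line GX with GN:NX = 3:1 ⇒ N = (3/4, 1/4)
through L parallel to NF: direction (-3/4, -1/4); meets QH at Y = (-5, 0)
Y = Q + t·(H−Q) with t = -21/20

t = -21/20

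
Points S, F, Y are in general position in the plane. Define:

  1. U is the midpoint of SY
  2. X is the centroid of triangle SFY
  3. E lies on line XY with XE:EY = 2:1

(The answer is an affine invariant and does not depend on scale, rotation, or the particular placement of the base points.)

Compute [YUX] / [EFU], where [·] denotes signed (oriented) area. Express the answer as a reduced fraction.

[YUX]:[EFU] = -1/2

Choose coordinates S = (0, 0), F = (1, 0), Y = (0, 1).
1. U is the midpoint of SY ⇒ U = (0, 1/2)
2. X is the centroid of triangle SFY ⇒ X = (1/3, 1/3)
3. E lies on line XY with XE:EY = 2:1 ⇒ E = (1/9, 7/9)
2·[YUX] = 1/6, 2·[EFU] = -1/3
[YUX]:[EFU] = 1/6:-1/3 = -1/2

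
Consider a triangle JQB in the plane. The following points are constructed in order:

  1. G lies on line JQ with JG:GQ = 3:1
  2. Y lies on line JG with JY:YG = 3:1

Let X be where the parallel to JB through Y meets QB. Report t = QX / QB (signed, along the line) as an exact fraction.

Set J = (0, 0), Q = (1, 0), B = (0, 1); any affine frame gives the same invariant.
1. G lies on line JQ with JG:GQ = 3:1 ⇒ G = (3/4, 0)
2. Y lies on line JG with JY:YG = 3:1 ⇒ Y = (9/16, 0)
through Y parallel to JB: direction (0, 1); meets QB at X = (9/16, 7/16)
X = Q + t·(B−Q) with t = 7/16

t = 7/16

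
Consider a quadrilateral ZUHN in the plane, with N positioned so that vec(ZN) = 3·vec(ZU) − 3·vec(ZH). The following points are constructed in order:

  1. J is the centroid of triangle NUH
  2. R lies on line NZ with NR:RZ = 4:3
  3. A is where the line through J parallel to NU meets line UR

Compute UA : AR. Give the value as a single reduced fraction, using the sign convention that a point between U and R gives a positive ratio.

UA:AR = 7/29

Set Z = (0, 0), U = (1, 0), H = (0, 1), N = (3, -3); any affine frame gives the same invariant.
1. J is the centroid of triangle NUH ⇒ J = (4/3, -2/3)
2. R lies on line NZ with NR:RZ = 4:3 ⇒ R = (9/7, -9/7)
3. A is where the line through J parallel to NU meets line UR ⇒ A = (19/18, -1/4)
A = U + t·(R−U) with t = 7/36, so UA:AR = t:(1−t) = 7/36:29/36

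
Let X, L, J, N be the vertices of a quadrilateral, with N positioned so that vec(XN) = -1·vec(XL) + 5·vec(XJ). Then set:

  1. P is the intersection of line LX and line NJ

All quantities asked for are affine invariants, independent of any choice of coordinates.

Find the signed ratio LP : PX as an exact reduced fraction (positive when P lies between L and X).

LP:PX = 3

Assign X = (0, 0), L = (1, 0), J = (0, 1), N = (-1, 5) — the answer is frame-independent, so this choice is without loss of generality.
1. P is the intersection of line LX and line NJ ⇒ P = (1/4, 0)
P = L + t·(X−L) with t = 3/4, so LP:PX = t:(1−t) = 3/4:1/4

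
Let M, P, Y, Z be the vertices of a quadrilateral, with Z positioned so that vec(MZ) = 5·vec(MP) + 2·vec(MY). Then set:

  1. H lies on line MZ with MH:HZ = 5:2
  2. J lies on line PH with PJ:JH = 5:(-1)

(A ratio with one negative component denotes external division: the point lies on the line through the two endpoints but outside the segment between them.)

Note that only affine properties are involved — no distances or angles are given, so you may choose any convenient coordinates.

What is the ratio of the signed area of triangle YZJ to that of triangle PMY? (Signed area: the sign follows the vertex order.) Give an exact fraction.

Assign M = (0, 0), P = (1, 0), Y = (0, 1), Z = (5, 2) — the answer is frame-independent, so this choice is without loss of generality.
1. H lies on line MZ with MH:HZ = 5:2 ⇒ H = (25/7, 10/7)
2. J lies on line PH with PJ:JH = 5:(-1) ⇒ J = (59/14, 25/14)
2·[YZJ] = -2/7, 2·[PMY] = -1
[YZJ]:[PMY] = -2/7:-1 = 2/7

[YZJ]:[PMY] = 2/7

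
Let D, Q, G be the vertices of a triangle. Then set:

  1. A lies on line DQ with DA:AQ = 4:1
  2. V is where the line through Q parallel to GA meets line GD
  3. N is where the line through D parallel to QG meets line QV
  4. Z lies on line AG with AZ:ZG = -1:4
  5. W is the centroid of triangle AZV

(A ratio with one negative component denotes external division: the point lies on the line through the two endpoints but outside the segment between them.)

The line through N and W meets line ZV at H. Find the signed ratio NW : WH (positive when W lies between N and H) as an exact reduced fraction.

Choose coordinates D = (0, 0), Q = (1, 0), G = (0, 1).
1. A lies on line DQ with DA:AQ = 4:1 ⇒ A = (4/5, 0)
2. V is where the line through Q parallel to GA meets line GD ⇒ V = (0, 5/4)
3. N is where the line through D parallel to QG meets line QV ⇒ N = (5, -5)
4. Z lies on line AG with AZ:ZG = -1:4 ⇒ Z = (16/15, -1/3)
5. W is the centroid of triangle AZV ⇒ W = (28/45, 11/36)
line NW meets ZV at H = (160/229, 195/916)
W = N + t·(H−N) with t = 229/225, so NW:WH = 229/225:-4/225

NW:WH = -229/4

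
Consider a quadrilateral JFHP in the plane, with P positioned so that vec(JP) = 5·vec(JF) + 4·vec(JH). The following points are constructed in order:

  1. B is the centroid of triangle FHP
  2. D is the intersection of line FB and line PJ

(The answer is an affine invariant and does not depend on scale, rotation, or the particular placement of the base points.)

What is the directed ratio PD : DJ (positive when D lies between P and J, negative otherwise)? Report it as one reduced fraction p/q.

PD:DJ = 8/5

Set J = (0, 0), F = (1, 0), H = (0, 1), P = (5, 4); any affine frame gives the same invariant.
1. B is the centroid of triangle FHP ⇒ B = (2, 5/3)
2. D is the intersection of line FB and line PJ ⇒ D = (25/13, 20/13)
D = P + t·(J−P) with t = 8/13, so PD:DJ = t:(1−t) = 8/13:5/13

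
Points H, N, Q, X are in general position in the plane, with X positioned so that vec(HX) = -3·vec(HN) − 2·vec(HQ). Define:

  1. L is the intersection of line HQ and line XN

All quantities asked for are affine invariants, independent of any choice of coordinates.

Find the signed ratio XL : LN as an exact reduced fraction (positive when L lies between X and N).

Set H = (0, 0), N = (1, 0), Q = (0, 1), X = (-3, -2); any affine frame gives the same invariant.
1. L is the intersection of line HQ and line XN ⇒ L = (0, -1/2)
L = X + t·(N−X) with t = 3/4, so XL:LN = t:(1−t) = 3/4:1/4

XL:LN = 3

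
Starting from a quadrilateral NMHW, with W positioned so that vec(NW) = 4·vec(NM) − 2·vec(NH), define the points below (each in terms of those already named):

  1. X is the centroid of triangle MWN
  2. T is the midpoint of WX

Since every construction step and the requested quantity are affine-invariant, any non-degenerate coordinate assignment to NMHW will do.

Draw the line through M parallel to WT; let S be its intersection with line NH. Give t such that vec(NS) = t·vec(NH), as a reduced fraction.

Work in coordinates with N = (0, 0), M = (1, 0), H = (0, 1), W = (4, -2).
1. X is the centroid of triangle MWN ⇒ X = (5/3, -2/3)
2. T is the midpoint of WX ⇒ T = (17/6, -4/3)
through M parallel to WT: direction (-7/6, 2/3); meets NH at S = (0, 4/7)
S = N + t·(H−N) with t = 4/7

t = 4/7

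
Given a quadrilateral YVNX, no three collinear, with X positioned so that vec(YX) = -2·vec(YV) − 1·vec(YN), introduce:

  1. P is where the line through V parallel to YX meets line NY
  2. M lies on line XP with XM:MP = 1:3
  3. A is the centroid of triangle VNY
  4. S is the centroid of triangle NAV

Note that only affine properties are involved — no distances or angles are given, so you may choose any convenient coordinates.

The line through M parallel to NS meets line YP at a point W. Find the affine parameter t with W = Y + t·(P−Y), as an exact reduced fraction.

Choose coordinates Y = (0, 0), V = (1, 0), N = (0, 1), X = (-2, -1).
1. P is where the line through V parallel to YX meets line NY ⇒ P = (0, -1/2)
2. M lies on line XP with XM:MP = 1:3 ⇒ M = (-3/2, -7/8)
3. A is the centroid of triangle VNY ⇒ A = (1/3, 1/3)
4. S is the centroid of triangle NAV ⇒ S = (4/9, 4/9)
through M parallel to NS: direction (4/9, -5/9); meets YP at W = (0, -11/4)
W = Y + t·(P−Y) with t = 11/2

t = 11/2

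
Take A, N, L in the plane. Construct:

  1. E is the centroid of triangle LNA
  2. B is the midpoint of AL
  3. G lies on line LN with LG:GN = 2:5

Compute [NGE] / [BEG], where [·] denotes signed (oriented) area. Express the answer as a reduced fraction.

Work in coordinates with A = (0, 0), N = (1, 0), L = (0, 1).
1. E is the centroid of triangle LNA ⇒ E = (1/3, 1/3)
2. B is the midpoint of AL ⇒ B = (0, 1/2)
3. G lies on line LN with LG:GN = 2:5 ⇒ G = (2/7, 5/7)
2·[NGE] = 5/21, 2·[BEG] = 5/42
[NGE]:[BEG] = 5/21:5/42 = 2

[NGE]:[BEG] = 2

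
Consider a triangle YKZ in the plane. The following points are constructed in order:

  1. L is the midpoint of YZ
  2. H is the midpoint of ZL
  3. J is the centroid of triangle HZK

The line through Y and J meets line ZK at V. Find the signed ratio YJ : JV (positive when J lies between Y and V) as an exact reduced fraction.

YJ:JV = 11

Work in coordinates with Y = (0, 0), K = (1, 0), Z = (0, 1).
1. L is the midpoint of YZ ⇒ L = (0, 1/2)
2. H is the midpoint of ZL ⇒ H = (0, 3/4)
3. J is the centroid of triangle HZK ⇒ J = (1/3, 7/12)
line YJ meets ZK at V = (4/11, 7/11)
J = Y + t·(V−Y) with t = 11/12, so YJ:JV = 11/12:1/12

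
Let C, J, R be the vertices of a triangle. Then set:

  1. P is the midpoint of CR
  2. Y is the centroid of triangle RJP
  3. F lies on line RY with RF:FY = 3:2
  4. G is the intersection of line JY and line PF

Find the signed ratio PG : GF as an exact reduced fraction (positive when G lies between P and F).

PG:GF = 5/2

Work in coordinates with C = (0, 0), J = (1, 0), R = (0, 1).
1. P is the midpoint of CR ⇒ P = (0, 1/2)
2. Y is the centroid of triangle RJP ⇒ Y = (1/3, 1/2)
3. F lies on line RY with RF:FY = 3:2 ⇒ F = (1/5, 7/10)
4. G is the intersection of line JY and line PF ⇒ G = (1/7, 9/14)
G = P + t·(F−P) with t = 5/7, so PG:GF = t:(1−t) = 5/7:2/7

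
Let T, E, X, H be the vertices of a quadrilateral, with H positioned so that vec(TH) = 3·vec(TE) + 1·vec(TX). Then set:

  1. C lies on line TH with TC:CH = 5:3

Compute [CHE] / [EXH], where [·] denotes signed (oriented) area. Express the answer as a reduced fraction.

[CHE]:[EXH] = 1/8

Work in coordinates with T = (0, 0), E = (1, 0), X = (0, 1), H = (3, 1).
1. C lies on line TH with TC:CH = 5:3 ⇒ C = (15/8, 5/8)
2·[CHE] = -3/8, 2·[EXH] = -3
[CHE]:[EXH] = -3/8:-3 = 1/8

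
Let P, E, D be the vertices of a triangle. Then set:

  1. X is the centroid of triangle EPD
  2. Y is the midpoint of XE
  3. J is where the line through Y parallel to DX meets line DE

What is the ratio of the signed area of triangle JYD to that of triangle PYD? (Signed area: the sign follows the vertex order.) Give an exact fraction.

Work in coordinates with P = (0, 0), E = (1, 0), D = (0, 1).
1. X is the centroid of triangle EPD ⇒ X = (1/3, 1/3)
2. Y is the midpoint of XE ⇒ Y = (2/3, 1/6)
3. J is where the line through Y parallel to DX meets line DE ⇒ J = (1/2, 1/2)
2·[JYD] = -1/12, 2·[PYD] = 2/3
[JYD]:[PYD] = -1/12:2/3 = -1/8

[JYD]:[PYD] = -1/8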